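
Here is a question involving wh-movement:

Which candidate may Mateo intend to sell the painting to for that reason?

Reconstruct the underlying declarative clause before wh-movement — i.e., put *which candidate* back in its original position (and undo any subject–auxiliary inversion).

Mateo may intend to sell the painting to which candidate for that reason.

The filler 'which candidate' is interpreted as the object of the preposition 'to' (recipient of 'sell'). It moves to the left edge, and the trace sits right after 'to':
Which candidate may Mateo intend to sell the painting to ___ for that reason?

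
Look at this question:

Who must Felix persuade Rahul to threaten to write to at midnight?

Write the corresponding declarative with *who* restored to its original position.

Felix must persuade Rahul to threaten to write to who at midnight.

'who' is the object of the preposition 'to'. Wh-movement fronts it, leaving a gap right after 'to':
Who must Felix persuade Rahul to threaten to write to ___ at midnight?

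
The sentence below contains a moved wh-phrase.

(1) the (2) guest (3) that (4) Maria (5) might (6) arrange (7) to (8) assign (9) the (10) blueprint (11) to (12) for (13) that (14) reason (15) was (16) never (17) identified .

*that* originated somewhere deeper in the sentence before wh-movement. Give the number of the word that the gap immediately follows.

'that' functions as the object of the preposition 'to' (recipient of 'assign'). Wh-movement fronts it, leaving a gap right after 'to':
The guest that Maria might arrange to assign the blueprint to ___ for that reason was never identified.
'to' is word 11.

11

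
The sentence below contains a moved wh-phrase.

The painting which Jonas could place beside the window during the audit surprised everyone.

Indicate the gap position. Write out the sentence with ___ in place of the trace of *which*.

The painting which Jonas could place ___ beside the window during the audit surprised everyone.

'which' functions as the direct object of 'place'. The gap is right after 'place'.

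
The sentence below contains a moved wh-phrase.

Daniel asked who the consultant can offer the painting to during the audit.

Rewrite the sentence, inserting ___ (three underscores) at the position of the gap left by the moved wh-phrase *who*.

Before movement: The consultant can offer the painting to who during the audit.
The filler 'who' is interpreted as the object of the preposition 'to' (recipient of 'offer'). The gap is right after 'to'.

Daniel asked who the consultant can offer the painting to ___ during the audit.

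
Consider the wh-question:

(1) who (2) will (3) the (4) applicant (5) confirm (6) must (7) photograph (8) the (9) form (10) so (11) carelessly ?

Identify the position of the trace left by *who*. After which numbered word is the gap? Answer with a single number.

5

Before movement: The applicant will confirm who must photograph the form so carelessly.
The filler 'who' is interpreted as the subject of the clause embedded under 'confirm'. Fronting leaves a gap immediately after 'confirm':
Who will the applicant confirm ___ must photograph the form so carelessly?
'confirm' is word 5.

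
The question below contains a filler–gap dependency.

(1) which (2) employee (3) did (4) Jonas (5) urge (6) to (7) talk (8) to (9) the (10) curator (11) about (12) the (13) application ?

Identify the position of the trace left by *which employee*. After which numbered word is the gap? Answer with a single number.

In situ: Jonas did urge which employee to talk to the curator about the application.
'which employee' is the direct object of 'urge'. Fronting leaves a gap immediately after 'urge':
Which employee did Jonas urge ___ to talk to the curator about the application?
'urge' is word 5.

5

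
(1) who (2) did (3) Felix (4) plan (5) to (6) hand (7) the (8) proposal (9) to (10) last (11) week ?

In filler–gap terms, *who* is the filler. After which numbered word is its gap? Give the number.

9

Pre-movement form: Felix did plan to hand the proposal to who last week.
The filler 'who' is interpreted as the object of the preposition 'to' (recipient of 'hand'). Wh-movement fronts it, leaving a gap right after 'to':
Who did Felix plan to hand the proposal to ___ last week?
'to' is word 9.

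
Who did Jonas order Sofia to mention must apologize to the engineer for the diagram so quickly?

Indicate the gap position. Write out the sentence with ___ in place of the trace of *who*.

Pre-movement form: Jonas did order Sofia to mention who must apologize to the engineer for the diagram so quickly.
The filler 'who' is interpreted as the subject of the clause embedded under 'mention'. The gap is right after 'mention'.

Who did Jonas order Sofia to mention ___ must apologize to the engineer for the diagram so quickly?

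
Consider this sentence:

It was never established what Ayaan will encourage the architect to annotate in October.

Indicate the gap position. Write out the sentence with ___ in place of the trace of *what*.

Underlying clause: Ayaan will encourage the architect to annotate what in October.
'what' functions as the direct object of 'annotate'. The gap is right after 'annotate'.

It was never established what Ayaan will encourage the architect to annotate ___ in October.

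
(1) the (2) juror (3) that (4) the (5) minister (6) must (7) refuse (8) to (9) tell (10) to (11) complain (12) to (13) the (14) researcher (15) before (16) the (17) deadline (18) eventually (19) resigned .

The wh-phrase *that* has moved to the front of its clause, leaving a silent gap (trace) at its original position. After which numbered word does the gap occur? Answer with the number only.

9

'that' functions as the direct object of 'tell'. It moves to the left edge, and the trace sits right after 'tell':
The juror that the minister must refuse to tell ___ to complain to the researcher before the deadline eventually resigned.
'tell' is word 9.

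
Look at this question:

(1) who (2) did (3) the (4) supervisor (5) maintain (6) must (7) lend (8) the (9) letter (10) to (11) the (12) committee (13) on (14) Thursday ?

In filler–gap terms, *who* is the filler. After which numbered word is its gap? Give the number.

Pre-movement form: The supervisor did maintain who must lend the letter to the committee on Thursday.
'who' functions as the subject of the clause embedded under 'maintain'. Fronting leaves a gap immediately after 'maintain':
Who did the supervisor maintain ___ must lend the letter to the committee on Thursday?
'maintain' is word 5.

5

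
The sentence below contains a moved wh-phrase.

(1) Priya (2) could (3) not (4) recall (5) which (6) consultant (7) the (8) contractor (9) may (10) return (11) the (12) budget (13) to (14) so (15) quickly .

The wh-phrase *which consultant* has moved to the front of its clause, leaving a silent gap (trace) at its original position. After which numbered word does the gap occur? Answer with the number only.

Underlying clause: The contractor may return the budget to which consultant so quickly.
The filler 'which consultant' is interpreted as the object of the preposition 'to' (recipient of 'return'). Wh-movement fronts it, leaving a gap right after 'to':
Priya could not recall which consultant the contractor may return the budget to ___ so quickly.
'to' is word 13.

13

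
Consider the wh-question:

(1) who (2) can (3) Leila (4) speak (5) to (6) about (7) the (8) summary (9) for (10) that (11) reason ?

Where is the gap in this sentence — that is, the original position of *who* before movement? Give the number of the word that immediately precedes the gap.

5

Pre-movement form: Leila can speak to who about the summary for that reason.
The filler 'who' is interpreted as the object of the preposition 'to'. It moves to the left edge, and the trace sits right after 'to':
Who can Leila speak to ___ about the summary for that reason?
'to' is word 5.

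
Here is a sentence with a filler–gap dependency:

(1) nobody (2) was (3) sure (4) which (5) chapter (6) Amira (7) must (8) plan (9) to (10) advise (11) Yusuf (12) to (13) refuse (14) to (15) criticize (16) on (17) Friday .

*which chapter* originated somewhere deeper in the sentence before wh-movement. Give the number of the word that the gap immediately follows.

15

Pre-movement form: Amira must plan to advise Yusuf to refuse to criticize which chapter on Friday.
'which chapter' functions as the direct object of 'criticize'. Fronting leaves a gap immediately after 'criticize':
Nobody was sure which chapter Amira must plan to advise Yusuf to refuse to criticize ___ on Friday.
'criticize' is word 15.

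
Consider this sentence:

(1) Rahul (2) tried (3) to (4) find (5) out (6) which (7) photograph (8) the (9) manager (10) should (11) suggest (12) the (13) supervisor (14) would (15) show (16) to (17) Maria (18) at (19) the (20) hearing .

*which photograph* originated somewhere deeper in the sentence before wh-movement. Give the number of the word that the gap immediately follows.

15

Pre-movement form: The manager should suggest the supervisor would show which photograph to Maria at the hearing.
The filler 'which photograph' is interpreted as the direct object of 'show'. Wh-movement fronts it, leaving a gap right after 'show':
Rahul tried to find out which photograph the manager should suggest the supervisor would show ___ to Maria at the hearing.
'show' is word 15.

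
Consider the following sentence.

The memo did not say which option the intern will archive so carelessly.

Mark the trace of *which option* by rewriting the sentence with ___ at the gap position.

Before movement: The intern will archive which option so carelessly.
'which option' functions as the direct object of 'archive'. The gap is right after 'archive'.

The memo did not say which option the intern will archive ___ so carelessly.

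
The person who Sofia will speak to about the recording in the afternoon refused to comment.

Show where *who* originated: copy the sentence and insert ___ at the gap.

The person who Sofia will speak to ___ about the recording in the afternoon refused to comment.

'who' functions as the object of the preposition 'to'. The gap is right after 'to'.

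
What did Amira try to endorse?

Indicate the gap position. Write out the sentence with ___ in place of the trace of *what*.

Before movement: Amira did try to endorse what.
The filler 'what' is interpreted as the direct object of 'endorse'. The gap is right after 'endorse'.

What did Amira try to endorse ___?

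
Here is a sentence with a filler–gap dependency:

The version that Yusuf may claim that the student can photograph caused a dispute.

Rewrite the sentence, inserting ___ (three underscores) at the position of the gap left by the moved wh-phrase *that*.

The filler 'that' is interpreted as the direct object of 'photograph'. The gap is right after 'photograph'.

The version that Yusuf may claim that the student can photograph ___ caused a dispute.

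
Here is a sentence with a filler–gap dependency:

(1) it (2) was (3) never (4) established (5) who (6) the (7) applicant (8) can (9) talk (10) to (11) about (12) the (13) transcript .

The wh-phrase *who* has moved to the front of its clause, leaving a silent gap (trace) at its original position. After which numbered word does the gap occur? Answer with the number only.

Underlying clause: The applicant can talk to who about the transcript.
The filler 'who' is interpreted as the object of the preposition 'to'. Fronting leaves a gap immediately after 'to':
It was never established who the applicant can talk to ___ about the transcript.
'to' is word 10.

10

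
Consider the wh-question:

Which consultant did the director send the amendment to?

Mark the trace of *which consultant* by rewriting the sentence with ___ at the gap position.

Which consultant did the director send the amendment to ___?

Underlying clause: The director did send the amendment to which consultant.
The filler 'which consultant' is interpreted as the object of the preposition 'to' (recipient of 'send'). The gap is right after 'to'.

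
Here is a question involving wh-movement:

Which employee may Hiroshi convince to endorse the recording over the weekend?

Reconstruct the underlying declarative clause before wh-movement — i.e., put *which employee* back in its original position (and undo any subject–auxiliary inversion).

'which employee' is the direct object of 'convince'. Wh-movement fronts it, leaving a gap right after 'convince':
Which employee may Hiroshi convince ___ to endorse the recording over the weekend?

Hiroshi may convince which employee to endorse the recording over the weekend.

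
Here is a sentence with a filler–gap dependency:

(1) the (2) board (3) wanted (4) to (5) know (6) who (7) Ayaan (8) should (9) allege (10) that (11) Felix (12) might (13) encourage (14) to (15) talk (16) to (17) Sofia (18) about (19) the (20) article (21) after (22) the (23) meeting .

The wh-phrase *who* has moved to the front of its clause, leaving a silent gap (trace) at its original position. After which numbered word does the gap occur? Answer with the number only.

13

In situ: Ayaan should allege that Felix might encourage who to talk to Sofia about the article after the meeting.
'who' functions as the direct object of 'encourage'. It moves to the left edge, and the trace sits right after 'encourage':
The board wanted to know who Ayaan should allege that Felix might encourage ___ to talk to Sofia about the article after the meeting.
'encourage' is word 13.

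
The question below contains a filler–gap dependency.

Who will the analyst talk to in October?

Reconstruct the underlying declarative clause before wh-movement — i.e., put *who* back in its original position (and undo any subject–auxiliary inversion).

The filler 'who' is interpreted as the object of the preposition 'to'. Wh-movement fronts it, leaving a gap right after 'to':
Who will the analyst talk to ___ in October?

The analyst will talk to who in October.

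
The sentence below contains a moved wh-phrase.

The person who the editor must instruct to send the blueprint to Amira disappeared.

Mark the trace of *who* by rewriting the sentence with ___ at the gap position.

The person who the editor must instruct ___ to send the blueprint to Amira disappeared.

'who' is the direct object of 'instruct'. The gap is right after 'instruct'.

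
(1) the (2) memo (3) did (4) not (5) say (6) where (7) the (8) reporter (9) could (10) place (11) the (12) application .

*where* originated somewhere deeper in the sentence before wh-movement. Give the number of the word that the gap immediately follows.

12

Pre-movement form: The reporter could place the application where.
'where' functions as the locative complement of 'place'. Fronting leaves a gap immediately after 'application':
The memo did not say where the reporter could place the application ___.
'application' is word 12.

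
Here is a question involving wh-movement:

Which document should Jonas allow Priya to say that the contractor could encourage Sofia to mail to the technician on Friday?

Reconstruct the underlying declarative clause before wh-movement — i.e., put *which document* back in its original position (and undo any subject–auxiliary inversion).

The filler 'which document' is interpreted as the direct object of 'mail'. Fronting leaves a gap immediately after 'mail':
Which document should Jonas allow Priya to say that the contractor could encourage Sofia to mail ___ to the technician on Friday?

Jonas should allow Priya to say that the contractor could encourage Sofia to mail which document to the technician on Friday.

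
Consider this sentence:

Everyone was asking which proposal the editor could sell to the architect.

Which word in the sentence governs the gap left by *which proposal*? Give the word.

In situ: The editor could sell which proposal to the architect.
'which proposal' is the direct object of 'sell'. Fronting leaves a gap immediately after 'sell':
Everyone was asking which proposal the editor could sell ___ to the architect.

sell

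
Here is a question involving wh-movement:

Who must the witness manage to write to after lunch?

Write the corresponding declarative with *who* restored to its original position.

The filler 'who' is interpreted as the object of the preposition 'to'. It moves to the left edge, and the trace sits right after 'to':
Who must the witness manage to write to ___ after lunch?

The witness must manage to write to who after lunch.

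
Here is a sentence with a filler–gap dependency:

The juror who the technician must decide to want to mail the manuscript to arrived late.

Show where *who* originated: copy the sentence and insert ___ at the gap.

'who' functions as the object of the preposition 'to' (recipient of 'mail'). The gap is right after 'to'.

The juror who the technician must decide to want to mail the manuscript to ___ arrived late.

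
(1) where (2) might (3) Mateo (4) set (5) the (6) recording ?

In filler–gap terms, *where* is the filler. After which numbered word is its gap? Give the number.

Before movement: Mateo might set the recording where.
The filler 'where' is interpreted as the locative complement of 'set'. Wh-movement fronts it, leaving a gap right after 'recording':
Where might Mateo set the recording ___?
'recording' is word 6.

6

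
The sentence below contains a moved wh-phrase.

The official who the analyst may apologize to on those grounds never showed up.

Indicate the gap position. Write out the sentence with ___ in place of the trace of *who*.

The official who the analyst may apologize to ___ on those grounds never showed up.

'who' is the object of the preposition 'to'. The gap is right after 'to'.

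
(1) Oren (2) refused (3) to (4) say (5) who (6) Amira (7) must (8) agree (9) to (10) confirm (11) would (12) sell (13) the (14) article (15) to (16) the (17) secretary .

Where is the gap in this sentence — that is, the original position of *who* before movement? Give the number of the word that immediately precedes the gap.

10

Before movement: Amira must agree to confirm who would sell the article to the secretary.
The filler 'who' is interpreted as the subject of the clause embedded under 'confirm'. Fronting leaves a gap immediately after 'confirm':
Oren refused to say who Amira must agree to confirm ___ would sell the article to the secretary.
'confirm' is word 10.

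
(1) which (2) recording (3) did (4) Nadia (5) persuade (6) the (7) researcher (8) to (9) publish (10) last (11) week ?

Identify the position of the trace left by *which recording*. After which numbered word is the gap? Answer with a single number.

9

Pre-movement form: Nadia did persuade the researcher to publish which recording last week.
The filler 'which recording' is interpreted as the direct object of 'publish'. Wh-movement fronts it, leaving a gap right after 'publish':
Which recording did Nadia persuade the researcher to publish ___ last week?
'publish' is word 9.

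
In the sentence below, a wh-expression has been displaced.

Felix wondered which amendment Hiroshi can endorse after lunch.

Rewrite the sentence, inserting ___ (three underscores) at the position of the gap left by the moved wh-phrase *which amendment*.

Before movement: Hiroshi can endorse which amendment after lunch.
'which amendment' functions as the direct object of 'endorse'. The gap is right after 'endorse'.

Felix wondered which amendment Hiroshi can endorse ___ after lunch.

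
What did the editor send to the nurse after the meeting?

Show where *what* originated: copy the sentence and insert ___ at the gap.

Underlying clause: The editor did send what to the nurse after the meeting.
'what' is the direct object of 'send'. The gap is right after 'send'.

What did the editor send ___ to the nurse after the meeting?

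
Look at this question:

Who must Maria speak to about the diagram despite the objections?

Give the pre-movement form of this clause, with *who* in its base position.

Maria must speak to who about the diagram despite the objections.

'who' functions as the object of the preposition 'to'. Fronting leaves a gap immediately after 'to':
Who must Maria speak to ___ about the diagram despite the objections?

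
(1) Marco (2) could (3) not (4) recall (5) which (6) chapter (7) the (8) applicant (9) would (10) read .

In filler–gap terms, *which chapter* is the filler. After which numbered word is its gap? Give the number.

10

Before movement: The applicant would read which chapter.
The filler 'which chapter' is interpreted as the direct object of 'read'. Fronting leaves a gap immediately after 'read':
Marco could not recall which chapter the applicant would read ___.
'read' is word 10.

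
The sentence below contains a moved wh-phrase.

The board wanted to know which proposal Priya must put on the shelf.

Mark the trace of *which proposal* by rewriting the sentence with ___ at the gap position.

In situ: Priya must put which proposal on the shelf.
The filler 'which proposal' is interpreted as the direct object of 'put'. The gap is right after 'put'.

The board wanted to know which proposal Priya must put ___ on the shelf.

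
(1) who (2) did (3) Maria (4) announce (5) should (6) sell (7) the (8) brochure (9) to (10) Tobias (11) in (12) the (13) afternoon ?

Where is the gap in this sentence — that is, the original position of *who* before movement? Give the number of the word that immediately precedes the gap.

In situ: Maria did announce who should sell the brochure to Tobias in the afternoon.
'who' functions as the subject of the clause embedded under 'announce'. Fronting leaves a gap immediately after 'announce':
Who did Maria announce ___ should sell the brochure to Tobias in the afternoon?
'announce' is word 4.

4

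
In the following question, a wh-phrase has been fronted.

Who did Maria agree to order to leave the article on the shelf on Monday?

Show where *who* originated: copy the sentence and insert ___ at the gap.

Who did Maria agree to order ___ to leave the article on the shelf on Monday?

Underlying clause: Maria did agree to order who to leave the article on the shelf on Monday.
The filler 'who' is interpreted as the direct object of 'order'. The gap is right after 'order'.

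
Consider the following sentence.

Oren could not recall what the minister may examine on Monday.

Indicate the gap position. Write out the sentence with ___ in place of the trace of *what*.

Oren could not recall what the minister may examine ___ on Monday.

Pre-movement form: The minister may examine what on Monday.
The filler 'what' is interpreted as the direct object of 'examine'. The gap is right after 'examine'.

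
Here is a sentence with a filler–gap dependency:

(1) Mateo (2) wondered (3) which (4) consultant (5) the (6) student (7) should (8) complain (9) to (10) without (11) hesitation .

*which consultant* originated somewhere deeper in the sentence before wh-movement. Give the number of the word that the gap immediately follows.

9

Before movement: The student should complain to which consultant without hesitation.
'which consultant' functions as the object of the preposition 'to'. Fronting leaves a gap immediately after 'to':
Mateo wondered which consultant the student should complain to ___ without hesitation.
'to' is word 9.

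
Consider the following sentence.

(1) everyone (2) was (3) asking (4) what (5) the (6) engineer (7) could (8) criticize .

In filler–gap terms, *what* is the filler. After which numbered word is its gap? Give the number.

8

Pre-movement form: The engineer could criticize what.
'what' functions as the direct object of 'criticize'. Wh-movement fronts it, leaving a gap right after 'criticize':
Everyone was asking what the engineer could criticize ___.
'criticize' is word 8.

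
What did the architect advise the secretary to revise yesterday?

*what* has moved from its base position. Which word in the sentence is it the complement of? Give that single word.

Before movement: The architect did advise the secretary to revise what yesterday.
The filler 'what' is interpreted as the direct object of 'revise'. Fronting leaves a gap immediately after 'revise':
What did the architect advise the secretary to revise ___ yesterday?

revise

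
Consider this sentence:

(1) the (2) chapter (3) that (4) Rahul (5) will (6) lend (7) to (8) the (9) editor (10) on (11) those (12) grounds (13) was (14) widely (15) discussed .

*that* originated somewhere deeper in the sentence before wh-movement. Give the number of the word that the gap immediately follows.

6

The filler 'that' is interpreted as the direct object of 'lend'. Wh-movement fronts it, leaving a gap right after 'lend':
The chapter that Rahul will lend ___ to the editor on those grounds was widely discussed.
'lend' is word 6.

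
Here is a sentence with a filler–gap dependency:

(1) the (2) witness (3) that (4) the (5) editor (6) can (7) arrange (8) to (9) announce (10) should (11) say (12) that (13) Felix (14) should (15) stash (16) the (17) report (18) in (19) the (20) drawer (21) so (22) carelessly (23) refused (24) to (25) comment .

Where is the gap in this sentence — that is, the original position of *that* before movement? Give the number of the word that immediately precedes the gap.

'that' is the subject of the clause embedded under 'announce'. Fronting leaves a gap immediately after 'announce':
The witness that the editor can arrange to announce ___ should say that Felix should stash the report in the drawer so carelessly refused to comment.
'announce' is word 9.

9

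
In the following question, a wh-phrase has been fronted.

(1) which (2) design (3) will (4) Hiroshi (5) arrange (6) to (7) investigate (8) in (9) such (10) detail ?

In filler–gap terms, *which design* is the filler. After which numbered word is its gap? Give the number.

7

Before movement: Hiroshi will arrange to investigate which design in such detail.
The filler 'which design' is interpreted as the direct object of 'investigate'. It moves to the left edge, and the trace sits right after 'investigate':
Which design will Hiroshi arrange to investigate ___ in such detail?
'investigate' is word 7.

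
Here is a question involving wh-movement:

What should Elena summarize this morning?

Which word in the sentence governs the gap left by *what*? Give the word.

summarize

Underlying clause: Elena should summarize what this morning.
The filler 'what' is interpreted as the direct object of 'summarize'. Fronting leaves a gap immediately after 'summarize':
What should Elena summarize ___ this morning?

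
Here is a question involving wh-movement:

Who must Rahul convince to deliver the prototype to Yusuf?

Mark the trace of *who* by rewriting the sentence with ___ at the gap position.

Who must Rahul convince ___ to deliver the prototype to Yusuf?

Pre-movement form: Rahul must convince who to deliver the prototype to Yusuf.
'who' functions as the direct object of 'convince'. The gap is right after 'convince'.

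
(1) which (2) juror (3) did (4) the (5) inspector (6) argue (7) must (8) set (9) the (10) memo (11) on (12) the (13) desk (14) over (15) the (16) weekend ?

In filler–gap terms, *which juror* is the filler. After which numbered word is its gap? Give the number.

Underlying clause: The inspector did argue which juror must set the memo on the desk over the weekend.
'which juror' functions as the subject of the clause embedded under 'argue'. Wh-movement fronts it, leaving a gap right after 'argue':
Which juror did the inspector argue ___ must set the memo on the desk over the weekend?
'argue' is word 6.

6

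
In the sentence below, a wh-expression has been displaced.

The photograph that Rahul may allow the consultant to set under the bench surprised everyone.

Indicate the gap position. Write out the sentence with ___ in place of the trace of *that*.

'that' is the direct object of 'set'. The gap is right after 'set'.

The photograph that Rahul may allow the consultant to set ___ under the bench surprised everyone.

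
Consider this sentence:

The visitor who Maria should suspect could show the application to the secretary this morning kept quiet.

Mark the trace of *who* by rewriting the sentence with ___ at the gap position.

The visitor who Maria should suspect ___ could show the application to the secretary this morning kept quiet.

'who' is the subject of the clause embedded under 'suspect'. The gap is right after 'suspect'.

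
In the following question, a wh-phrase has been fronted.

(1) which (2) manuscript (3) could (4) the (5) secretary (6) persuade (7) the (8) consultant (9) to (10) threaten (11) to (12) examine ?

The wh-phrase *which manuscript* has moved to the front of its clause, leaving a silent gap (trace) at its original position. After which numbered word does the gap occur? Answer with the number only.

12

Before movement: The secretary could persuade the consultant to threaten to examine which manuscript.
'which manuscript' functions as the direct object of 'examine'. Fronting leaves a gap immediately after 'examine':
Which manuscript could the secretary persuade the consultant to threaten to examine ___?
'examine' is word 12.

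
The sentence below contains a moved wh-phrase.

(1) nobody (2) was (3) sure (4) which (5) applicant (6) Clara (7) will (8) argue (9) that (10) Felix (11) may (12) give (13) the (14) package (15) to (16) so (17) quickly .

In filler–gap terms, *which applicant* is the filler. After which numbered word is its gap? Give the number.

In situ: Clara will argue that Felix may give the package to which applicant so quickly.
'which applicant' functions as the object of the preposition 'to' (recipient of 'give'). Fronting leaves a gap immediately after 'to':
Nobody was sure which applicant Clara will argue that Felix may give the package to ___ so quickly.
'to' is word 15.

15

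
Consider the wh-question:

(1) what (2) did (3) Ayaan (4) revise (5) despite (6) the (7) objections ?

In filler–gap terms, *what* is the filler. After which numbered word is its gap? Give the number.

In situ: Ayaan did revise what despite the objections.
'what' is the direct object of 'revise'. Wh-movement fronts it, leaving a gap right after 'revise':
What did Ayaan revise ___ despite the objections?
'revise' is word 4.

4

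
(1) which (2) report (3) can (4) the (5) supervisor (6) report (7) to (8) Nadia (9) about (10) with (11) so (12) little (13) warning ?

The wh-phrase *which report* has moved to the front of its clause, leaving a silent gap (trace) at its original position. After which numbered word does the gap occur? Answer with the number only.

Underlying clause: The supervisor can report to Nadia about which report with so little warning.
The filler 'which report' is interpreted as the object of the preposition 'about'. Fronting leaves a gap immediately after 'about':
Which report can the supervisor report to Nadia about ___ with so little warning?
'about' is word 9.

9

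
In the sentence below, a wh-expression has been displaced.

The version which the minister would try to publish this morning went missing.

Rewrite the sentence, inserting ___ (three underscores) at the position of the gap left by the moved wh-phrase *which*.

The version which the minister would try to publish ___ this morning went missing.

'which' functions as the direct object of 'publish'. The gap is right after 'publish'.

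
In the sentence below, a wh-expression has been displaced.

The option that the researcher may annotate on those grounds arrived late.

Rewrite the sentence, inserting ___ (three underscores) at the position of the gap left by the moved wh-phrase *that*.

'that' functions as the direct object of 'annotate'. The gap is right after 'annotate'.

The option that the researcher may annotate ___ on those grounds arrived late.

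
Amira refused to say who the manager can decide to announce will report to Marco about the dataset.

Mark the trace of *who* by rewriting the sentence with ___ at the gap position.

Amira refused to say who the manager can decide to announce ___ will report to Marco about the dataset.

Underlying clause: The manager can decide to announce who will report to Marco about the dataset.
The filler 'who' is interpreted as the subject of the clause embedded under 'announce'. The gap is right after 'announce'.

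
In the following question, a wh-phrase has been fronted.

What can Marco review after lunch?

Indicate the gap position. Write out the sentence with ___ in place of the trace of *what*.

In situ: Marco can review what after lunch.
The filler 'what' is interpreted as the direct object of 'review'. The gap is right after 'review'.

What can Marco review ___ after lunch?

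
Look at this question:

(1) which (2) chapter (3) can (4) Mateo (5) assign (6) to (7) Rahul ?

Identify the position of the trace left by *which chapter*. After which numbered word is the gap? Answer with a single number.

Pre-movement form: Mateo can assign which chapter to Rahul.
'which chapter' is the direct object of 'assign'. Wh-movement fronts it, leaving a gap right after 'assign':
Which chapter can Mateo assign ___ to Rahul?
'assign' is word 5.

5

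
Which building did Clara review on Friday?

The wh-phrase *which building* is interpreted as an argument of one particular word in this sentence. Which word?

In situ: Clara did review which building on Friday.
The filler 'which building' is interpreted as the direct object of 'review'. Fronting leaves a gap immediately after 'review':
Which building did Clara review ___ on Friday?

review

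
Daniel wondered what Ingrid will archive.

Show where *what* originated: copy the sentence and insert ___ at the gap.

Daniel wondered what Ingrid will archive ___.

Before movement: Ingrid will archive what.
The filler 'what' is interpreted as the direct object of 'archive'. The gap is right after 'archive'.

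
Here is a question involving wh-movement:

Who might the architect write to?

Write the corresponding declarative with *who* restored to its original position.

The architect might write to who.

'who' is the object of the preposition 'to'. Fronting leaves a gap immediately after 'to':
Who might the architect write to ___?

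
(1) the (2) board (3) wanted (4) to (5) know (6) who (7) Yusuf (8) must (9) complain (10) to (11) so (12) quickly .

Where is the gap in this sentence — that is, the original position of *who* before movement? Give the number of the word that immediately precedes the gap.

In situ: Yusuf must complain to who so quickly.
'who' is the object of the preposition 'to'. Fronting leaves a gap immediately after 'to':
The board wanted to know who Yusuf must complain to ___ so quickly.
'to' is word 10.

10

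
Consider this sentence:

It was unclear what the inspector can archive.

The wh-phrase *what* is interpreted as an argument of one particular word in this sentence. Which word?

archive

Pre-movement form: The inspector can archive what.
'what' functions as the direct object of 'archive'. Fronting leaves a gap immediately after 'archive':
It was unclear what the inspector can archive ___.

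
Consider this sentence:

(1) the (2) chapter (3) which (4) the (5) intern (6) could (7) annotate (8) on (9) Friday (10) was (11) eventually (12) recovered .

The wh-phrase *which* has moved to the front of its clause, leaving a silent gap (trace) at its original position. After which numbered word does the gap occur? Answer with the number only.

'which' is the direct object of 'annotate'. Wh-movement fronts it, leaving a gap right after 'annotate':
The chapter which the intern could annotate ___ on Friday was eventually recovered.
'annotate' is word 7.

7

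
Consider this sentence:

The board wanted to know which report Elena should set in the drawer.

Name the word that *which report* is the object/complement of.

set

Before movement: Elena should set which report in the drawer.
The filler 'which report' is interpreted as the direct object of 'set'. Fronting leaves a gap immediately after 'set':
The board wanted to know which report Elena should set ___ in the drawer.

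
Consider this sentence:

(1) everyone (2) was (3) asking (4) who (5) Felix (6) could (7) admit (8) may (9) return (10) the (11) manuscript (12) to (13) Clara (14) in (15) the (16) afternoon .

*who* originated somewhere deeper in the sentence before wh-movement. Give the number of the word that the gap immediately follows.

7

In situ: Felix could admit who may return the manuscript to Clara in the afternoon.
'who' is the subject of the clause embedded under 'admit'. Fronting leaves a gap immediately after 'admit':
Everyone was asking who Felix could admit ___ may return the manuscript to Clara in the afternoon.
'admit' is word 7.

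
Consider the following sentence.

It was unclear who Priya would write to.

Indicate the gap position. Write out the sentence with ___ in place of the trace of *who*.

Pre-movement form: Priya would write to who.
'who' is the object of the preposition 'to'. The gap is right after 'to'.

It was unclear who Priya would write to ___.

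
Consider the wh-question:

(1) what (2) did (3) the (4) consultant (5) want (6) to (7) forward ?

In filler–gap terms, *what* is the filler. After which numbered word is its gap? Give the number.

Pre-movement form: The consultant did want to forward what.
'what' is the direct object of 'forward'. It moves to the left edge, and the trace sits right after 'forward':
What did the consultant want to forward ___?
'forward' is word 7.

7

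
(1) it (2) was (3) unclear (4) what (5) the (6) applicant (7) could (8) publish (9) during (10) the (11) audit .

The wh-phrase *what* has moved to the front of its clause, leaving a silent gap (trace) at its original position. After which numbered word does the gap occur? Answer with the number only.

In situ: The applicant could publish what during the audit.
'what' is the direct object of 'publish'. Wh-movement fronts it, leaving a gap right after 'publish':
It was unclear what the applicant could publish ___ during the audit.
'publish' is word 8.

8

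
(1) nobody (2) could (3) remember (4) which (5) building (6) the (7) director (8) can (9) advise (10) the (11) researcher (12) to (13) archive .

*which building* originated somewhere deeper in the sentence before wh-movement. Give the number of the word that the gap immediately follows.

Pre-movement form: The director can advise the researcher to archive which building.
'which building' functions as the direct object of 'archive'. Wh-movement fronts it, leaving a gap right after 'archive':
Nobody could remember which building the director can advise the researcher to archive ___.
'archive' is word 13.

13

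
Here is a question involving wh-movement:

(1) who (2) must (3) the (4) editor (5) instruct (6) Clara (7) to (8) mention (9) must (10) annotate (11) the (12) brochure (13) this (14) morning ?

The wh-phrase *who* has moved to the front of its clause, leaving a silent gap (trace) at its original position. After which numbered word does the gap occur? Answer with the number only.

Pre-movement form: The editor must instruct Clara to mention who must annotate the brochure this morning.
'who' is the subject of the clause embedded under 'mention'. It moves to the left edge, and the trace sits right after 'mention':
Who must the editor instruct Clara to mention ___ must annotate the brochure this morning?
'mention' is word 8.

8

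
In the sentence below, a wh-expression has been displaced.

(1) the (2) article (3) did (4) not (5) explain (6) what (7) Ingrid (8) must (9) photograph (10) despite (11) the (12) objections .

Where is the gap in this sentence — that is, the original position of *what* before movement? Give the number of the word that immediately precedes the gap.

9

Before movement: Ingrid must photograph what despite the objections.
'what' functions as the direct object of 'photograph'. It moves to the left edge, and the trace sits right after 'photograph':
The article did not explain what Ingrid must photograph ___ despite the objections.
'photograph' is word 9.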